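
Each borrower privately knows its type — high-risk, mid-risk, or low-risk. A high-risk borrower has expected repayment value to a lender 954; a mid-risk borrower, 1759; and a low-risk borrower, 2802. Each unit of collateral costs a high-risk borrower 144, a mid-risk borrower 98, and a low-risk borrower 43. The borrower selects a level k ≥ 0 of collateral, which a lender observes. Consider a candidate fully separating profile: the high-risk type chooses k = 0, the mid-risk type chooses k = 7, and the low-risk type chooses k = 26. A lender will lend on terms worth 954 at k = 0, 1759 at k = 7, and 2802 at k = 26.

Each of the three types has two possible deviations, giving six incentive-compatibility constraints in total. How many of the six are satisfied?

6

Mid-risk (own payoff 1759 − 98×7 = 1073): to k=0 gives 954 → no gain ✓; to k=26 gives 2802 − 98×26 = 254 → no gain ✓.
High-risk (own payoff 954): to k=7 gives 1759 − 144×7 = 751 → no gain ✓; to k=26 gives 2802 − 144×26 = -942 → no gain ✓.
Low-risk (own payoff 2802 − 43×26 = 1684): to k=0 gives 954 → no gain ✓; to k=7 gives 1759 − 43×7 = 1458 → no gain ✓.
6 of the 6 constraints hold; this profile is a separating equilibrium.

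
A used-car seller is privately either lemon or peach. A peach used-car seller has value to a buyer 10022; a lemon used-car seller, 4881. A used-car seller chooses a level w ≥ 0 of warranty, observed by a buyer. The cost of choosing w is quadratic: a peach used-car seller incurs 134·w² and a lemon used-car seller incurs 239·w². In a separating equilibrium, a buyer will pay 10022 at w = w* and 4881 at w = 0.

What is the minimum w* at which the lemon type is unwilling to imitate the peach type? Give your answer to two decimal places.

The lemon type at w = 0 receives 4881; imitating at w* yields 10022 − 239·w*².
Indifference: 4881 = 10022 − 239·w*², so w*² = (10022 − 4881) / 239 ≈ 21.5105.
w* = √21.5105 ≈ 4.64.

4.64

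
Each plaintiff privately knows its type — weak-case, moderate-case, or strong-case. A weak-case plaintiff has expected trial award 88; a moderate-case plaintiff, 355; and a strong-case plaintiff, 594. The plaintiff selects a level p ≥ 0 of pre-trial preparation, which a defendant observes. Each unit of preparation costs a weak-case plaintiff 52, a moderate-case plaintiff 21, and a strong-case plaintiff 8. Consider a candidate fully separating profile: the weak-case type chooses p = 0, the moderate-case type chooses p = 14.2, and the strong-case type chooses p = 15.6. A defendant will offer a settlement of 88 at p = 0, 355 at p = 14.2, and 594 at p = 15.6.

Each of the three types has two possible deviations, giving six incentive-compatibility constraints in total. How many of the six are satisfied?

4

Moderate-case (own payoff 355 − 21×14.2 = 56.8): to p=0 gives 88 → profitable ✗; to p=15.6 gives 594 − 21×15.6 = 266.4 → profitable ✗.
Weak-case (own payoff 88): to p=14.2 gives 355 − 52×14.2 = -383.4 → no gain ✓; to p=15.6 gives 594 − 52×15.6 = -217.2 → no gain ✓.
Strong-case (own payoff 594 − 8×15.6 = 469.2): to p=0 gives 88 → no gain ✓; to p=14.2 gives 355 − 8×14.2 = 241.4 → no gain ✓.
4 of the 6 constraints hold; not an equilibrium.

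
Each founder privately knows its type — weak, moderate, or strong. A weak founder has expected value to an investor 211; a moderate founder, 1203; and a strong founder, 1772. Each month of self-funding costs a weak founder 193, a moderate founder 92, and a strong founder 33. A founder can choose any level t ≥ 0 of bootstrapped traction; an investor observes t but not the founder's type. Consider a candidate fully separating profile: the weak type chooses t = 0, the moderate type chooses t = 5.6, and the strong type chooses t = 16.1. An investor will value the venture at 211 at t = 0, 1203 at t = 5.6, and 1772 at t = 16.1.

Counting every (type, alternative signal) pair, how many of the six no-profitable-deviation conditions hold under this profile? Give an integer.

6

Strong (own payoff 1772 − 33×16.1 = 1240.7): to t=0 gives 211 → no gain ✓; to t=5.6 gives 1203 − 33×5.6 = 1018.2 → no gain ✓.
Weak (own payoff 211): to t=5.6 gives 1203 − 193×5.6 = 122.2 → no gain ✓; to t=16.1 gives 1772 − 193×16.1 = -1335.3 → no gain ✓.
Moderate (own payoff 1203 − 92×5.6 = 687.8): to t=0 gives 211 → no gain ✓; to t=16.1 gives 1772 − 92×16.1 = 290.8 → no gain ✓.
6 of the 6 constraints hold; this profile is a separating equilibrium.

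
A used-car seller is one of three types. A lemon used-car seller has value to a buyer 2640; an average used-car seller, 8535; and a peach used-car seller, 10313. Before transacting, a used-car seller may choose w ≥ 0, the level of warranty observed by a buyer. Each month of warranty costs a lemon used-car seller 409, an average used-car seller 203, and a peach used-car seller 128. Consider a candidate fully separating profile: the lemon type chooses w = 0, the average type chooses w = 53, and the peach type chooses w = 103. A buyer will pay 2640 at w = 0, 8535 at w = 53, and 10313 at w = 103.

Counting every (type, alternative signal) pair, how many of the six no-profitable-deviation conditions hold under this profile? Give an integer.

Peach (own payoff 10313 − 128×103 = -2871): to w=0 gives 2640 → profitable ✗; to w=53 gives 8535 − 128×53 = 1751 → profitable ✗.
Lemon (own payoff 2640): to w=53 gives 8535 − 409×53 = -13142 → no gain ✓; to w=103 gives 10313 − 409×103 = -31814 → no gain ✓.
Average (own payoff 8535 − 203×53 = -2224): to w=0 gives 2640 → profitable ✗; to w=103 gives 10313 − 203×103 = -10596 → no gain ✓.
3 of the 6 constraints hold; not an equilibrium.

3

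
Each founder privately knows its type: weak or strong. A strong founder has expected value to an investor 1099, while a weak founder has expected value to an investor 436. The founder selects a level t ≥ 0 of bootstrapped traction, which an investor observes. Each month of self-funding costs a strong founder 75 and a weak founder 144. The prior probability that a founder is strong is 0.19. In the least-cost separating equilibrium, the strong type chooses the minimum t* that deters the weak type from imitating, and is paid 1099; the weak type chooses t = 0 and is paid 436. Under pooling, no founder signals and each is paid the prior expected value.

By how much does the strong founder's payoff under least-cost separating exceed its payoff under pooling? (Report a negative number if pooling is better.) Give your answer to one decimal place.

Least-cost separating signal: t* solves 436 = 1099 − 144·t*, so t* = (1099 − 436)/144 ≈ 4.6042.
Strong type's separating payoff: 1099 − 75 × t* = 1099 − 75 × (1099 − 436)/144 = 1099 − 49725/144 ≈ 753.688.
Pooling payoff: 0.19 × 1099 + 0.81 × 436 = 561.97.
Difference: 753.688 − 561.97 = 191.718, i.e. 191.7 to one decimal place.
The strong type prefers to separate.

191.7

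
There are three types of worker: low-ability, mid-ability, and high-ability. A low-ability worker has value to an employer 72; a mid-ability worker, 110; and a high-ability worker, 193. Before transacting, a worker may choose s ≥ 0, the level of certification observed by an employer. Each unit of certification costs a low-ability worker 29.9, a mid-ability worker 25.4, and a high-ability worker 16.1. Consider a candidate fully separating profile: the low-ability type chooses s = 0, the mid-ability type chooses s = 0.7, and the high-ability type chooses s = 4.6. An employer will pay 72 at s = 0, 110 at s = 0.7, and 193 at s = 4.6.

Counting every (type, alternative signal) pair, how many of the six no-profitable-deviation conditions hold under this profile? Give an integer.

Low-ability (own payoff 72): to s=0.7 gives 110 − 29.9×0.7 = 89.07 → profitable ✗; to s=4.6 gives 193 − 29.9×4.6 = 55.46 → no gain ✓.
High-ability (own payoff 193 − 16.1×4.6 = 118.94): to s=0 gives 72 → no gain ✓; to s=0.7 gives 110 − 16.1×0.7 = 98.73 → no gain ✓.
Mid-ability (own payoff 110 − 25.4×0.7 = 92.22): to s=0 gives 72 → no gain ✓; to s=4.6 gives 193 − 25.4×4.6 = 76.16 → no gain ✓.
5 of the 6 constraints hold; not an equilibrium.

5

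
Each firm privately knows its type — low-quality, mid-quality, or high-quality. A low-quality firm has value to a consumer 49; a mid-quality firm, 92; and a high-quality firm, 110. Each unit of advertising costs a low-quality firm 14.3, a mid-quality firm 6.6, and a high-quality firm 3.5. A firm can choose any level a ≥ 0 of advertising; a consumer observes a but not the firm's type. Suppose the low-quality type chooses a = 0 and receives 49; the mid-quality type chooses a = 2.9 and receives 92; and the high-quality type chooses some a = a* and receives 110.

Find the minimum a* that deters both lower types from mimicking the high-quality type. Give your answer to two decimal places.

Low-quality type (on-path payoff 49) won't mimic when 49 ≥ 110 − 14.3·a*, i.e. a* ≥ 4.27.
Mid-quality type (on-path payoff 92 − 6.6×2.9 = 72.86) won't mimic when 72.86 ≥ 110 − 6.6·a*, i.e. a* ≥ 5.63.
Both must hold, so a* = max(4.27, 5.63) = 5.63. The mid-quality type's constraint binds.

5.63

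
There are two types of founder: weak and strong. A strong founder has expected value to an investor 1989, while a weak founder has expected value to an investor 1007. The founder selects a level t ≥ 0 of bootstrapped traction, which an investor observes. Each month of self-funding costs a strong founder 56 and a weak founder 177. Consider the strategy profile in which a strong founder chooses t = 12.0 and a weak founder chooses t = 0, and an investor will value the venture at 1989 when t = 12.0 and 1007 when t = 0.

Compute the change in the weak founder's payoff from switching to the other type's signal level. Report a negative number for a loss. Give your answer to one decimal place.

Playing t = 0 the weak founder receives 1007.
Deviating to t = 12.0 brings payment 1989 at cost 177 × 12.0 = 2124, netting -135.
Gain from deviating: -135 − 1007 = -1142.0.
The gain is negative, so the weak type's incentive-compatibility constraint is satisfied.

-1142.0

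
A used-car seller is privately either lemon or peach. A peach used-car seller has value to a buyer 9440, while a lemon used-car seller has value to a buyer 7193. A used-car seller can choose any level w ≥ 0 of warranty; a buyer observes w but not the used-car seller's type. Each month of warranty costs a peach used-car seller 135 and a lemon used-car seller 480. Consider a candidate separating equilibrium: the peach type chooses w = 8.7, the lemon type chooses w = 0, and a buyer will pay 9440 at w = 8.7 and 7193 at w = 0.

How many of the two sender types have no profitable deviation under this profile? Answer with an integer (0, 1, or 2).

Lemon type: stay at 0 → 7193; mimic → 9440 − 480 × 8.7 = 5264. IC holds (7193 ≥ 5264).
Peach type: signal → 9440 − 135 × 8.7 = 8265.5; deviate to 0 → 7193. IC holds (8265.5 ≥ 7193).
2 of 2 constraints hold, so this is a separating equilibrium.

2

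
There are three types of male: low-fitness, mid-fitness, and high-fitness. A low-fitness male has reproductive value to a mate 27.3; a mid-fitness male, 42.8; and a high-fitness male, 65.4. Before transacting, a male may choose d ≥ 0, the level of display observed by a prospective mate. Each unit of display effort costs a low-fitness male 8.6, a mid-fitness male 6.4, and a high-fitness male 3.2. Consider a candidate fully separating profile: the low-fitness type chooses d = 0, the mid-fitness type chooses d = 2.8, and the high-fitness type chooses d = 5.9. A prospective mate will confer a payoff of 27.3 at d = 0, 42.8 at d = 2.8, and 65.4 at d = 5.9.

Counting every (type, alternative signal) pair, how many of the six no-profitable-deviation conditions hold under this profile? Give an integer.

Mid-fitness (own payoff 42.8 − 6.4×2.8 = 24.88): to d=0 gives 27.3 → profitable ✗; to d=5.9 gives 65.4 − 6.4×5.9 = 27.64 → profitable ✗.
Low-fitness (own payoff 27.3): to d=2.8 gives 42.8 − 8.6×2.8 = 18.72 → no gain ✓; to d=5.9 gives 65.4 − 8.6×5.9 = 14.66 → no gain ✓.
High-fitness (own payoff 65.4 − 3.2×5.9 = 46.52): to d=0 gives 27.3 → no gain ✓; to d=2.8 gives 42.8 − 3.2×2.8 = 33.84 → no gain ✓.
4 of the 6 constraints hold; not an equilibrium.

4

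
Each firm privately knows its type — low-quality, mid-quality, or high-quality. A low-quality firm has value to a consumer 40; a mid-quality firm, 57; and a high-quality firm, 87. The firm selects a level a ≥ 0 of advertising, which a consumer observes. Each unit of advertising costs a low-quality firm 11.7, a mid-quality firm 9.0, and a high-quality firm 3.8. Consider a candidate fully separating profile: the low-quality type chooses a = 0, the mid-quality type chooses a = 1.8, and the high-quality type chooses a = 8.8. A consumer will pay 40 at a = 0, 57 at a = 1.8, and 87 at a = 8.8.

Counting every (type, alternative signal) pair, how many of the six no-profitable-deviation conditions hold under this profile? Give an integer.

Low-quality (own payoff 40): to a=1.8 gives 57 − 11.7×1.8 = 35.94 → no gain ✓; to a=8.8 gives 87 − 11.7×8.8 = -15.96 → no gain ✓.
High-quality (own payoff 87 − 3.8×8.8 = 53.56): to a=0 gives 40 → no gain ✓; to a=1.8 gives 57 − 3.8×1.8 = 50.16 → no gain ✓.
Mid-quality (own payoff 57 − 9.0×1.8 = 40.8): to a=0 gives 40 → no gain ✓; to a=8.8 gives 87 − 9.0×8.8 = 7.8 → no gain ✓.
6 of the 6 constraints hold; this profile is a separating equilibrium.

6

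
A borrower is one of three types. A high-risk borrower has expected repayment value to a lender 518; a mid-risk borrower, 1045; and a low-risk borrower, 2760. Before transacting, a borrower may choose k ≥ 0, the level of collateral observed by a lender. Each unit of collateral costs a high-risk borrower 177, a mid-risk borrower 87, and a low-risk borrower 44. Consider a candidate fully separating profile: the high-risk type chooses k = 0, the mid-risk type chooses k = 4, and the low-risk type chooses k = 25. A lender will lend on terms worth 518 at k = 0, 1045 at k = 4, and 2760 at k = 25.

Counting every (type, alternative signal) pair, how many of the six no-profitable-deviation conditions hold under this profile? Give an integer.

6

Mid-risk (own payoff 1045 − 87×4 = 697): to k=0 gives 518 → no gain ✓; to k=25 gives 2760 − 87×25 = 585 → no gain ✓.
High-risk (own payoff 518): to k=4 gives 1045 − 177×4 = 337 → no gain ✓; to k=25 gives 2760 − 177×25 = -1665 → no gain ✓.
Low-risk (own payoff 2760 − 44×25 = 1660): to k=0 gives 518 → no gain ✓; to k=4 gives 1045 − 44×4 = 869 → no gain ✓.
6 of the 6 constraints hold; this profile is a separating equilibrium.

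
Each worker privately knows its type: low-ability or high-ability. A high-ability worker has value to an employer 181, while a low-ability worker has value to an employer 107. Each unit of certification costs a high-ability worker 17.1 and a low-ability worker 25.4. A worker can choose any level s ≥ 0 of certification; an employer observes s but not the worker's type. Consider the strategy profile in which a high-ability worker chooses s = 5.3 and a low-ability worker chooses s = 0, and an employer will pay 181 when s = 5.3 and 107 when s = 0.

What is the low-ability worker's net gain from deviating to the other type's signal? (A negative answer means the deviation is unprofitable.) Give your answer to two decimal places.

-60.62

Playing s = 0 the low-ability worker receives 107.
Deviating to s = 5.3 brings payment 181 at cost 25.4 × 5.3 = 134.62, netting 46.38.
Gain from deviating: 46.38 − 107 = -60.62.
The gain is negative, so the low-ability type's incentive-compatibility constraint is satisfied.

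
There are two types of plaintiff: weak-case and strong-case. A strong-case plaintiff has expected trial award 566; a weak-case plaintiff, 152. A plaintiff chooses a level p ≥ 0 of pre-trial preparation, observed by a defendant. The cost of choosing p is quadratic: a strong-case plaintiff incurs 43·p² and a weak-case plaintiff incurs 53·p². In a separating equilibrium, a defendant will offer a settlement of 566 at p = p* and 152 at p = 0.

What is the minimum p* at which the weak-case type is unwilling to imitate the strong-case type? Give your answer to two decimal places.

The weak-case type at p = 0 receives 152; imitating at p* yields 566 − 53·p*².
Indifference: 152 = 566 − 53·p*², so p*² = (566 − 152) / 53 ≈ 7.8113.
p* = √7.8113 ≈ 2.79.

2.79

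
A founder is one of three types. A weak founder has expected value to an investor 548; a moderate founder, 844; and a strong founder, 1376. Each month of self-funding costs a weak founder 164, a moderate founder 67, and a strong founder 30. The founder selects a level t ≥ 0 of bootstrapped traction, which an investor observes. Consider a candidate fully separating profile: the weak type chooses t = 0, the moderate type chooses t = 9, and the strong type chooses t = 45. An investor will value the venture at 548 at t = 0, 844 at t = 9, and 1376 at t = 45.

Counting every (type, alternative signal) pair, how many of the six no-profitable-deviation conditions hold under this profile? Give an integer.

Moderate (own payoff 844 − 67×9 = 241): to t=0 gives 548 → profitable ✗; to t=45 gives 1376 − 67×45 = -1639 → no gain ✓.
Strong (own payoff 1376 − 30×45 = 26): to t=0 gives 548 → profitable ✗; to t=9 gives 844 − 30×9 = 574 → profitable ✗.
Weak (own payoff 548): to t=9 gives 844 − 164×9 = -632 → no gain ✓; to t=45 gives 1376 − 164×45 = -6004 → no gain ✓.
3 of the 6 constraints hold; not an equilibrium.

3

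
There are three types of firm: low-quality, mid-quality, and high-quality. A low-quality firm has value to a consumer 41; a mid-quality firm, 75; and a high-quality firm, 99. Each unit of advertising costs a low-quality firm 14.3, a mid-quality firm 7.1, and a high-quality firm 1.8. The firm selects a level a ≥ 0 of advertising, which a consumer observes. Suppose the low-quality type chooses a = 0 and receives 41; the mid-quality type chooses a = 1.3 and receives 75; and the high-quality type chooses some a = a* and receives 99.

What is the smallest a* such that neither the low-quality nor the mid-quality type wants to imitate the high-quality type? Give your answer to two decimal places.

Mid-quality type (on-path payoff 75 − 7.1×1.3 = 65.77) won't mimic when 65.77 ≥ 99 − 7.1·a*, i.e. a* ≥ 4.68.
Low-quality type (on-path payoff 41) won't mimic when 41 ≥ 99 − 14.3·a*, i.e. a* ≥ 4.06.
Both must hold, so a* = max(4.06, 4.68) = 4.68. The mid-quality type's constraint binds.

4.68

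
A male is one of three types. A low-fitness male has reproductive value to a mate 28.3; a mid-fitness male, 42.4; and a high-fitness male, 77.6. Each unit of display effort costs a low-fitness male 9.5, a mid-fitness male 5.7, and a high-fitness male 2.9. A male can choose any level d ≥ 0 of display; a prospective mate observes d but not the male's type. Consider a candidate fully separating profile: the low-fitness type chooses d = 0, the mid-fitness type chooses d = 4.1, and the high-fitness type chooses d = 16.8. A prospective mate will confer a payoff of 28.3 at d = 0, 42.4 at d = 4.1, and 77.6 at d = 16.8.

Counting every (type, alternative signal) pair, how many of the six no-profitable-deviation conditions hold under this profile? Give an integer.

4

Mid-fitness (own payoff 42.4 − 5.7×4.1 = 19.03): to d=0 gives 28.3 → profitable ✗; to d=16.8 gives 77.6 − 5.7×16.8 = -18.16 → no gain ✓.
Low-fitness (own payoff 28.3): to d=4.1 gives 42.4 − 9.5×4.1 = 3.45 → no gain ✓; to d=16.8 gives 77.6 − 9.5×16.8 = -82 → no gain ✓.
High-fitness (own payoff 77.6 − 2.9×16.8 = 28.88): to d=0 gives 28.3 → no gain ✓; to d=4.1 gives 42.4 − 2.9×4.1 = 30.51 → profitable ✗.
4 of the 6 constraints hold; not an equilibrium.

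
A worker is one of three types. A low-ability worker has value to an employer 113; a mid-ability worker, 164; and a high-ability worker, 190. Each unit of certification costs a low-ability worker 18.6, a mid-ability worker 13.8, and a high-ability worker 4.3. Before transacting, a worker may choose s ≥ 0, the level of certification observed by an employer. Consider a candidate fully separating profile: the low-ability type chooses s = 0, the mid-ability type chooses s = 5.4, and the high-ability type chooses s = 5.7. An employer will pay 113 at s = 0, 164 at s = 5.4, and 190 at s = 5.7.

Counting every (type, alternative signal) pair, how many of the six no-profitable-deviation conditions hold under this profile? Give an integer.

4

Low-ability (own payoff 113): to s=5.4 gives 164 − 18.6×5.4 = 63.56 → no gain ✓; to s=5.7 gives 190 − 18.6×5.7 = 83.98 → no gain ✓.
High-ability (own payoff 190 − 4.3×5.7 = 165.49): to s=0 gives 113 → no gain ✓; to s=5.4 gives 164 − 4.3×5.4 = 140.78 → no gain ✓.
Mid-ability (own payoff 164 − 13.8×5.4 = 89.48): to s=0 gives 113 → profitable ✗; to s=5.7 gives 190 − 13.8×5.7 = 111.34 → profitable ✗.
4 of the 6 constraints hold; not an equilibrium.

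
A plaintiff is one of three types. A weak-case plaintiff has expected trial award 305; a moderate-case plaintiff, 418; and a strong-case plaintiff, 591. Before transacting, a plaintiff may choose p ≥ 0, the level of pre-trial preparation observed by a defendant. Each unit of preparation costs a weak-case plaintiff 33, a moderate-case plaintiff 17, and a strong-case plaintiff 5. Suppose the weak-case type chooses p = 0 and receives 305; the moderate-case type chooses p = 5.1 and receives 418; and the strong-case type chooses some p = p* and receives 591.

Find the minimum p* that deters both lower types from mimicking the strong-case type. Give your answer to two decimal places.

Weak-case type (on-path payoff 305) won't mimic when 305 ≥ 591 − 33·p*, i.e. p* ≥ 8.67.
Moderate-case type (on-path payoff 418 − 17×5.1 = 331.3) won't mimic when 331.3 ≥ 591 − 17·p*, i.e. p* ≥ 15.28.
Both must hold, so p* = max(8.67, 15.28) = 15.28. The moderate-case type's constraint binds.

15.28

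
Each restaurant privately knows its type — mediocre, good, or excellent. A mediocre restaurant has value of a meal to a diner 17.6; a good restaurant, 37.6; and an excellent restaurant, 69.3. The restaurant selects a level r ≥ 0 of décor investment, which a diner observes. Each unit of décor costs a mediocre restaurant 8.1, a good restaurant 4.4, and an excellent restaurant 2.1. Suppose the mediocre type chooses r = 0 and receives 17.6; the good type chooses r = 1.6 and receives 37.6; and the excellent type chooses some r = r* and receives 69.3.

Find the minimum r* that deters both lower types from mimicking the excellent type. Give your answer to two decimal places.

8.80

Good type (on-path payoff 37.6 − 4.4×1.6 = 30.56) won't mimic when 30.56 ≥ 69.3 − 4.4·r*, i.e. r* ≥ 8.80.
Mediocre type (on-path payoff 17.6) won't mimic when 17.6 ≥ 69.3 − 8.1·r*, i.e. r* ≥ 6.38.
Both must hold, so r* = max(6.38, 8.80) = 8.80. The good type's constraint binds.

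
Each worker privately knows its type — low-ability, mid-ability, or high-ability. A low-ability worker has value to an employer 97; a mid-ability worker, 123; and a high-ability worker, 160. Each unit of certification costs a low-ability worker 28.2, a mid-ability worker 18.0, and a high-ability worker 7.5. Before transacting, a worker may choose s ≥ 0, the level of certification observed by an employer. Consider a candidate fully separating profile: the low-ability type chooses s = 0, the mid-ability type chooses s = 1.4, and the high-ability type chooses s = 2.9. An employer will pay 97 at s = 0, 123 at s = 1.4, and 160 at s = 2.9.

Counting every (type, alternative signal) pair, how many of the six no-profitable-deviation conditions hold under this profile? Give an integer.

5

High-ability (own payoff 160 − 7.5×2.9 = 138.25): to s=0 gives 97 → no gain ✓; to s=1.4 gives 123 − 7.5×1.4 = 112.5 → no gain ✓.
Mid-ability (own payoff 123 − 18.0×1.4 = 97.8): to s=0 gives 97 → no gain ✓; to s=2.9 gives 160 − 18.0×2.9 = 107.8 → profitable ✗.
Low-ability (own payoff 97): to s=1.4 gives 123 − 28.2×1.4 = 83.52 → no gain ✓; to s=2.9 gives 160 − 28.2×2.9 = 78.22 → no gain ✓.
5 of the 6 constraints hold; not an equilibrium.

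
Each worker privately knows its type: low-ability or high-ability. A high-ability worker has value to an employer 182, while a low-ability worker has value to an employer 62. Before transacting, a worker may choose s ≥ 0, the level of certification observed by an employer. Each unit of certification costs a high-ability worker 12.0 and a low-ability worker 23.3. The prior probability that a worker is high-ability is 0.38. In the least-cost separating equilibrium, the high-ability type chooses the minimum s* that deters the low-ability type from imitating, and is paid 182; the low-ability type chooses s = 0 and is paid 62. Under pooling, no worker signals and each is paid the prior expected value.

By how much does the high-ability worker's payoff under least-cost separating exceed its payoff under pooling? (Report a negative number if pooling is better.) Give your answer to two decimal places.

Least-cost separating signal: s* solves 62 = 182 − 23.3·s*, so s* = (182 − 62)/23.3 ≈ 5.1502.
High-ability type's separating payoff: 182 − 12.0 × s* = 182 − 12.0 × (182 − 62)/23.3 = 182 − 1440/23.3 ≈ 120.1974.
Pooling payoff: 0.38 × 182 + 0.62 × 62 = 107.6.
Difference: 120.1974 − 107.6 = 12.5974, i.e. 12.60 to two decimal places.
The high-ability type prefers to separate.

12.60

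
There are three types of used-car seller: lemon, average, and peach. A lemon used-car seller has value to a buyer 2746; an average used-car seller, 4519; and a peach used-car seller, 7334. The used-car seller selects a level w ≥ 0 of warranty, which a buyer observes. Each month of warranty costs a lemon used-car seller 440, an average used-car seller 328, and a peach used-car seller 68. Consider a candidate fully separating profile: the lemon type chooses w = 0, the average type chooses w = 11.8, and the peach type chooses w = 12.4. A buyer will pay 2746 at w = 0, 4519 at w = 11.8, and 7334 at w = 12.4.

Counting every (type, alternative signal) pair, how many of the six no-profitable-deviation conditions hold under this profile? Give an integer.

Peach (own payoff 7334 − 68×12.4 = 6490.8): to w=0 gives 2746 → no gain ✓; to w=11.8 gives 4519 − 68×11.8 = 3716.6 → no gain ✓.
Lemon (own payoff 2746): to w=11.8 gives 4519 − 440×11.8 = -673 → no gain ✓; to w=12.4 gives 7334 − 440×12.4 = 1878 → no gain ✓.
Average (own payoff 4519 − 328×11.8 = 648.6): to w=0 gives 2746 → profitable ✗; to w=12.4 gives 7334 − 328×12.4 = 3266.8 → profitable ✗.
4 of the 6 constraints hold; not an equilibrium.

4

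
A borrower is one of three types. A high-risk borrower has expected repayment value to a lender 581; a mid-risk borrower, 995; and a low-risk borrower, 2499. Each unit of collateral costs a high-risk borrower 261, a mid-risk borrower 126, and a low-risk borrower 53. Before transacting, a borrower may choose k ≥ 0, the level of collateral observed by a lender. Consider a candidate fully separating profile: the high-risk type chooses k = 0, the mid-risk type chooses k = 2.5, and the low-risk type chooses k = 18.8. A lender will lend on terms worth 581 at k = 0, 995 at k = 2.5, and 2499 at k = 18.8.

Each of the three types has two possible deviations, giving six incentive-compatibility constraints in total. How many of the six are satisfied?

High-risk (own payoff 581): to k=2.5 gives 995 − 261×2.5 = 342.5 → no gain ✓; to k=18.8 gives 2499 − 261×18.8 = -2407.8 → no gain ✓.
Low-risk (own payoff 2499 − 53×18.8 = 1502.6): to k=0 gives 581 → no gain ✓; to k=2.5 gives 995 − 53×2.5 = 862.5 → no gain ✓.
Mid-risk (own payoff 995 − 126×2.5 = 680): to k=0 gives 581 → no gain ✓; to k=18.8 gives 2499 − 126×18.8 = 130.2 → no gain ✓.
6 of the 6 constraints hold; this profile is a separating equilibrium.

6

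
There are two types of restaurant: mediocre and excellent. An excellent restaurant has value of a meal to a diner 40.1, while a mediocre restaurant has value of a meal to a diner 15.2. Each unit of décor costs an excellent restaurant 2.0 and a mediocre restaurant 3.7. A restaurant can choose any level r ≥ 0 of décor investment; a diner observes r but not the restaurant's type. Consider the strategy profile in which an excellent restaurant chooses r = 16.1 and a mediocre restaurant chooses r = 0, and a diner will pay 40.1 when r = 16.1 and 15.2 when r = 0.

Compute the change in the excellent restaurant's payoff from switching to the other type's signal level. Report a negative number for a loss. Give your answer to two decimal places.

7.30

Playing r = 16.1 the excellent restaurant receives 40.1 − 2.0 × 16.1 = 7.9.
Deviating to r = 0 yields 15.2 instead.
Gain from deviating: 15.2 − 7.9 = 7.30.
The gain is positive, so the excellent type's incentive-compatibility constraint is violated — this profile is not a separating equilibrium.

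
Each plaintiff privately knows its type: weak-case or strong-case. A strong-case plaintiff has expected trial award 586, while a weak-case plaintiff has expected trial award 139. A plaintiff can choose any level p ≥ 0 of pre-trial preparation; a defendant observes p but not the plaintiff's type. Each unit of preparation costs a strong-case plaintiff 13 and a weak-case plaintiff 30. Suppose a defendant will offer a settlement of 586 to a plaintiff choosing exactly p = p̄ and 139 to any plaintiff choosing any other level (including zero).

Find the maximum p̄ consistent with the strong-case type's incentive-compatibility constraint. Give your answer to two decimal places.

Choosing p̄ yields the strong-case type 586 − 13·p̄; choosing zero yields 139.
The strong-case type is indifferent at 586 − 13·p̄ = 139, i.e. p̄ = (586 − 139) / 13 ≈ 34.38.
For any p̄ above 34.38 the strong-case type would rather pool at zero, so separation collapses.

34.38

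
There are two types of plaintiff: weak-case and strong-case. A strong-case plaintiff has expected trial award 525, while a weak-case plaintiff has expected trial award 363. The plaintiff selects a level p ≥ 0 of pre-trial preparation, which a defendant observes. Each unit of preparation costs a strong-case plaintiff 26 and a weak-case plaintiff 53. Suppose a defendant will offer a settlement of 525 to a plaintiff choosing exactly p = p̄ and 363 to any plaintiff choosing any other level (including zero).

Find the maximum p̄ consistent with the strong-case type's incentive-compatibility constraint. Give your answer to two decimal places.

Choosing p̄ yields the strong-case type 525 − 26·p̄; choosing zero yields 363.
The strong-case type is indifferent at 525 − 26·p̄ = 363, i.e. p̄ = (525 − 363) / 26 ≈ 6.23.
For any p̄ above 6.23 the strong-case type would rather pool at zero, so separation collapses.

6.23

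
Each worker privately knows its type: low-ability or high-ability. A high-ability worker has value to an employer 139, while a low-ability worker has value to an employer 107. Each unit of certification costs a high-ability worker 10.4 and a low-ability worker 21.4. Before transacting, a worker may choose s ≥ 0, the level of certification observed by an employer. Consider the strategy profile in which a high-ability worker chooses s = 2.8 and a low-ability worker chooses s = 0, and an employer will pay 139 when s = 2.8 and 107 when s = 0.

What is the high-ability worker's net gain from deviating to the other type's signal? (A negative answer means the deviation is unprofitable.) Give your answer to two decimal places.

Playing s = 2.8 the high-ability worker receives 139 − 10.4 × 2.8 = 109.88.
Deviating to s = 0 yields 107 instead.
Gain from deviating: 107 − 109.88 = -2.88.
The gain is negative, so the high-ability type's incentive-compatibility constraint is satisfied.

-2.88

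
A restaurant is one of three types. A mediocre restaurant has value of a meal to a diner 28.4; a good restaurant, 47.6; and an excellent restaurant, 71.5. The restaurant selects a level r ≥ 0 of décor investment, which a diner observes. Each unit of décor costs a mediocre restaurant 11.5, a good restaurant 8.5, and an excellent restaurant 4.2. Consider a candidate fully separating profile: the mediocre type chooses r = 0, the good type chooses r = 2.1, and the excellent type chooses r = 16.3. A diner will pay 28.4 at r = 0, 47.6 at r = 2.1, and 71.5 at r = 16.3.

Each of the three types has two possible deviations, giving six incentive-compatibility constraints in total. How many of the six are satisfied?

4

Good (own payoff 47.6 − 8.5×2.1 = 29.75): to r=0 gives 28.4 → no gain ✓; to r=16.3 gives 71.5 − 8.5×16.3 = -67.05 → no gain ✓.
Mediocre (own payoff 28.4): to r=2.1 gives 47.6 − 11.5×2.1 = 23.45 → no gain ✓; to r=16.3 gives 71.5 − 11.5×16.3 = -115.95 → no gain ✓.
Excellent (own payoff 71.5 − 4.2×16.3 = 3.04): to r=0 gives 28.4 → profitable ✗; to r=2.1 gives 47.6 − 4.2×2.1 = 38.78 → profitable ✗.
4 of the 6 constraints hold; not an equilibrium.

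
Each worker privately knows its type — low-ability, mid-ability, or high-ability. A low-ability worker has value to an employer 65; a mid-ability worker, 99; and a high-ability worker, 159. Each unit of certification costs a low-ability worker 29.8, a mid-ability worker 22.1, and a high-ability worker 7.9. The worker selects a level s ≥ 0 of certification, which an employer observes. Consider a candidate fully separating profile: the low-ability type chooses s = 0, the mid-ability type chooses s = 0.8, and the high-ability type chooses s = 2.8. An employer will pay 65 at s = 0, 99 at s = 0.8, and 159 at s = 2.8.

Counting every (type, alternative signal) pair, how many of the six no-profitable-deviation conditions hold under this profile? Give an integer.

3

High-ability (own payoff 159 − 7.9×2.8 = 136.88): to s=0 gives 65 → no gain ✓; to s=0.8 gives 99 − 7.9×0.8 = 92.68 → no gain ✓.
Mid-ability (own payoff 99 − 22.1×0.8 = 81.32): to s=0 gives 65 → no gain ✓; to s=2.8 gives 159 − 22.1×2.8 = 97.12 → profitable ✗.
Low-ability (own payoff 65): to s=0.8 gives 99 − 29.8×0.8 = 75.16 → profitable ✗; to s=2.8 gives 159 − 29.8×2.8 = 75.56 → profitable ✗.
3 of the 6 constraints hold; not an equilibrium.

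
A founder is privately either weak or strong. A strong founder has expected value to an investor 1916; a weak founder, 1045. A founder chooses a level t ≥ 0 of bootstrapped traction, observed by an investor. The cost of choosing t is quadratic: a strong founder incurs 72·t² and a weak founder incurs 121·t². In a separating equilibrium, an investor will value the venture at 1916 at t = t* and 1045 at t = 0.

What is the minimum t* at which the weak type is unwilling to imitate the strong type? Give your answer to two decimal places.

2.68

The weak type at t = 0 receives 1045; imitating at t* yields 1916 − 121·t*².
Indifference: 1045 = 1916 − 121·t*², so t*² = (1916 − 1045) / 121 ≈ 7.1983.
t* = √7.1983 ≈ 2.68.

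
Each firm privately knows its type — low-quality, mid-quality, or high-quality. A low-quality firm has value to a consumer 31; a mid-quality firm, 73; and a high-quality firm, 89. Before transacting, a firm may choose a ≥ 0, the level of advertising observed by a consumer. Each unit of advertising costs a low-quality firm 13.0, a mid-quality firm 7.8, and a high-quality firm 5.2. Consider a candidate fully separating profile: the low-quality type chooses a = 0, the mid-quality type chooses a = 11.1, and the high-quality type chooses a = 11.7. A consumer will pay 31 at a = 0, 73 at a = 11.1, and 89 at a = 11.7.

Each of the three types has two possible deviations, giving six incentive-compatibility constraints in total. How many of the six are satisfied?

3

High-quality (own payoff 89 − 5.2×11.7 = 28.16): to a=0 gives 31 → profitable ✗; to a=11.1 gives 73 − 5.2×11.1 = 15.28 → no gain ✓.
Low-quality (own payoff 31): to a=11.1 gives 73 − 13.0×11.1 = -71.3 → no gain ✓; to a=11.7 gives 89 − 13.0×11.7 = -63.1 → no gain ✓.
Mid-quality (own payoff 73 − 7.8×11.1 = -13.58): to a=0 gives 31 → profitable ✗; to a=11.7 gives 89 − 7.8×11.7 = -2.26 → profitable ✗.
3 of the 6 constraints hold; not an equilibrium.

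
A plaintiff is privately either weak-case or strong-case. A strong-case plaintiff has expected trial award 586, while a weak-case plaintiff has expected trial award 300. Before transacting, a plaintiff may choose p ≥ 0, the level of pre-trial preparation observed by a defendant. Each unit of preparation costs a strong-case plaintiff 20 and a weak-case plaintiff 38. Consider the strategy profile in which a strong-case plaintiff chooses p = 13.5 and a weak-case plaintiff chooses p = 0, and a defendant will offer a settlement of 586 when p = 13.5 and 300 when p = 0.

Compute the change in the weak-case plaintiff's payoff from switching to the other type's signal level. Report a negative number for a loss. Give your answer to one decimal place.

Playing p = 0 the weak-case plaintiff receives 300.
Deviating to p = 13.5 brings payment 586 at cost 38 × 13.5 = 513, netting 73.
Gain from deviating: 73 − 300 = -227.0.
The gain is negative, so the weak-case type's incentive-compatibility constraint is satisfied.

-227.0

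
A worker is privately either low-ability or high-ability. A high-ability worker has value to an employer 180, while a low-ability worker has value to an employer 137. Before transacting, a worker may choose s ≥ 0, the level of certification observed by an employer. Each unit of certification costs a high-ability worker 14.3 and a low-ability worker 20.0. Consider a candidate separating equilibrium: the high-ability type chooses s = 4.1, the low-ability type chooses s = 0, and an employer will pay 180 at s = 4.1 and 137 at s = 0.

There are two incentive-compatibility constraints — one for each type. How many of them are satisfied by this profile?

High-ability type: signal → 180 − 14.3 × 4.1 = 121.37; deviate to 0 → 137. IC fails (121.37 < 137).
Low-ability type: stay at 0 → 137; mimic → 180 − 20.0 × 4.1 = 98. IC holds (137 ≥ 98).
1 of 2 constraints hold, so this profile is not an equilibrium.

1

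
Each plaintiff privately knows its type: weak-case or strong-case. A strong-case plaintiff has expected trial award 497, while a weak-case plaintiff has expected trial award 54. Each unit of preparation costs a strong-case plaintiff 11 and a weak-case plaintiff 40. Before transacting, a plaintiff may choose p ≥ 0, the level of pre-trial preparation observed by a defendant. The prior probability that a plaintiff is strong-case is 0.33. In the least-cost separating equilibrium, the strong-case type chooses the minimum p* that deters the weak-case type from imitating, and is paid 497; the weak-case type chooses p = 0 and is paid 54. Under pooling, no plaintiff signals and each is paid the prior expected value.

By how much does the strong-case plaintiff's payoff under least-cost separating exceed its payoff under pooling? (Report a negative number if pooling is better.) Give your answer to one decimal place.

Least-cost separating signal: p* solves 54 = 497 − 40·p*, so p* = (497 − 54)/40 = 11.075.
Strong-case type's separating payoff: 497 − 11 × p* = 497 − 11 × (497 − 54)/40 = 497 − 4873/40 = 375.175.
Pooling payoff: 0.33 × 497 + 0.67 × 54 = 200.19.
Difference: 375.175 − 200.19 = 174.985, i.e. 175.0 to one decimal place.
The strong-case type prefers to separate.

175.0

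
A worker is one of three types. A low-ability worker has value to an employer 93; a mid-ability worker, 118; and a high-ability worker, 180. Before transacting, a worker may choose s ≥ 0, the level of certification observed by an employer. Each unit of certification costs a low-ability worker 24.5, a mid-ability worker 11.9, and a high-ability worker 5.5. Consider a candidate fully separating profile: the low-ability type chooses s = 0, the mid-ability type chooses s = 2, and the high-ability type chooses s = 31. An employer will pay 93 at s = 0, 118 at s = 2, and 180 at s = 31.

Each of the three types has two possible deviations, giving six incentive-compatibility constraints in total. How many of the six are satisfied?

High-ability (own payoff 180 − 5.5×31 = 9.5): to s=0 gives 93 → profitable ✗; to s=2 gives 118 − 5.5×2 = 107 → profitable ✗.
Mid-ability (own payoff 118 − 11.9×2 = 94.2): to s=0 gives 93 → no gain ✓; to s=31 gives 180 − 11.9×31 = -188.9 → no gain ✓.
Low-ability (own payoff 93): to s=2 gives 118 − 24.5×2 = 69 → no gain ✓; to s=31 gives 180 − 24.5×31 = -579.5 → no gain ✓.
4 of the 6 constraints hold; not an equilibrium.

4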